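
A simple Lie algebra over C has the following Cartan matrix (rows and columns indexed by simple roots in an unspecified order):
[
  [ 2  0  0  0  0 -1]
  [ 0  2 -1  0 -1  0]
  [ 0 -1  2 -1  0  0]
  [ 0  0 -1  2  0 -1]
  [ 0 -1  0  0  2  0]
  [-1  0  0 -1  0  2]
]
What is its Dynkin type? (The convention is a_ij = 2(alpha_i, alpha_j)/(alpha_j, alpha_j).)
The matrix has rank 6 with 2's on the diagonal. Reading the off-diagonal entries as Dynkin edges (a single edge where a_ij = a_ji = -1; a double or triple edge where a_ij * a_ji = 2 or 3), the diagram is a chain of 6 nodes with single edges (A_6). One simple-root ordering that puts it in standard form is (alpha_1, alpha_6, alpha_4, alpha_3, alpha_2, alpha_5). So the algebra is type A_6, i.e. sl(7).

A_6 (sl(7))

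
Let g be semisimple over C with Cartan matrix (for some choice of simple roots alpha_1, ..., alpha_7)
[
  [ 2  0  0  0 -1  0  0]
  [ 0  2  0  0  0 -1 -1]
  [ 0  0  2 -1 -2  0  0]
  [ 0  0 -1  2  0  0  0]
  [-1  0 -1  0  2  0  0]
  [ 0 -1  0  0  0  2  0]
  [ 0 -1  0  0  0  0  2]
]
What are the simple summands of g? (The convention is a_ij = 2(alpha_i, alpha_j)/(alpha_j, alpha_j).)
The diagram associated to this matrix has two connected components: the simple roots {alpha_2, alpha_6, alpha_7} form a chain of 3 nodes with single edges (A_3), and {alpha_1, alpha_3, alpha_4, alpha_5} form a chain of 4 nodes with a double edge between the middle two (F_4). A semisimple Lie algebra decomposes uniquely as the direct sum of simple ideals, one per connected component of its Dynkin diagram, so g ≅ A_3 ⊕ F_4 (dimension 15 + 52 = 67).

A3 ⊕ F4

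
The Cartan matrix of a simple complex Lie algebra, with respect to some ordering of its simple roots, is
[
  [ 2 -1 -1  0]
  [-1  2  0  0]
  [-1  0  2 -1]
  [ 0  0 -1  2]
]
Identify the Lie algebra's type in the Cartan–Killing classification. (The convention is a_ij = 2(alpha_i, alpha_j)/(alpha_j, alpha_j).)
A_4

The matrix has rank 4 with 2's on the diagonal. Reading the off-diagonal entries as Dynkin edges (a single edge where a_ij = a_ji = -1; a double or triple edge where a_ij * a_ji = 2 or 3), the diagram is a chain of 4 nodes with single edges (A_4). One simple-root ordering that puts it in standard form is (alpha_2, alpha_1, alpha_3, alpha_4). So the algebra is type A_4, i.e. sl(5).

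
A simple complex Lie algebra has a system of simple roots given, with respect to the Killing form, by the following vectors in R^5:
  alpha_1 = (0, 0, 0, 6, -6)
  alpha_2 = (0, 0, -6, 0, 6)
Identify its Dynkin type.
type A_2

Compute the Cartan integers a_ij = 2(alpha_i, alpha_j)/(alpha_j, alpha_j); the resulting 2x2 Cartan matrix is
[[2, -1], [-1, 2]].
All simple roots have the same length, so the diagram is simply laced. The associated Dynkin diagram is a chain of 2 nodes with single edges (A_2), so the type is A_2 (the algebra sl(3)).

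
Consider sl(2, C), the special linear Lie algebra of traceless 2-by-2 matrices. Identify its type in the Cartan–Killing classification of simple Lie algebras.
This is sl(2), which has dimension 2^2 - 1 = 3 and rank 2 - 1 = 1 (a Cartan subalgebra is the diagonal traceless matrices). In the classification of classical Lie algebras, the special linear algebra sl(n+1) has type A_n; here n = 1, so the Dynkin diagram is a chain of 1 nodes with single edges (A_1). Hence the type is A_1.

A_1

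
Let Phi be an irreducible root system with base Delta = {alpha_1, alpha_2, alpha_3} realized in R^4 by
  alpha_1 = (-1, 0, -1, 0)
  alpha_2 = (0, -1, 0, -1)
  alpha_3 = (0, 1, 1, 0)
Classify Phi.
A_3 (sl(4))

Compute the Cartan integers a_ij = 2(alpha_i, alpha_j)/(alpha_j, alpha_j); the resulting 3x3 Cartan matrix is
[[2, 0, -1], [0, 2, -1], [-1, -1, 2]].
All simple roots have the same length, so the diagram is simply laced. The associated Dynkin diagram is a chain of 3 nodes with single edges (A_3), so the type is A_3 (the algebra sl(4)).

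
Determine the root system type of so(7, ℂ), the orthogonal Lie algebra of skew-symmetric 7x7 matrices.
B_3 (so(7))

This is so(7) with 7 odd, which has dimension 7(7-1)/2 = 21 and rank (7-1)/2 = 3. In the classification of classical Lie algebras, the orthogonal algebra so(2n+1) in an odd number of variables has type B_n; here n = 3, so the Dynkin diagram is a chain of 3 nodes with a double edge at one end; the terminal node there is the unique short simple root (B_3). Hence the type is B_3.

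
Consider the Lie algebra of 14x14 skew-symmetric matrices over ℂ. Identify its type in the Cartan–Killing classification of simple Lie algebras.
D_7

This is so(14) with 14 even, which has dimension 14(14-1)/2 = 91 and rank 14/2 = 7. In the classification of classical Lie algebras, the orthogonal algebra so(2n) in an even number of variables has type D_n; here n = 7, so the Dynkin diagram is a chain of 5 nodes with a fork of two nodes at one end (D_7). Hence the type is D_7.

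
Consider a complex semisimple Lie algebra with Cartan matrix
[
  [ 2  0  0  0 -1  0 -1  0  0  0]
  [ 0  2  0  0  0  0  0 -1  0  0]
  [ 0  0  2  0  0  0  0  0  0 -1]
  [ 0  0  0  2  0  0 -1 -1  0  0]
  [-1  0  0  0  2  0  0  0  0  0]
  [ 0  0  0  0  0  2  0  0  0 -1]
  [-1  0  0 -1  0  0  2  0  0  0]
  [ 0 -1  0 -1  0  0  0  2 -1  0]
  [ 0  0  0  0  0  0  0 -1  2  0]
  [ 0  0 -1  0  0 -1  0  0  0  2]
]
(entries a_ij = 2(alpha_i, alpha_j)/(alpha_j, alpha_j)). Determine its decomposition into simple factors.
A_3 ⊕ D_7

The diagram associated to this matrix has two connected components: the simple roots {alpha_3, alpha_6, alpha_10} form a chain of 3 nodes with single edges (A_3), and {alpha_1, alpha_2, alpha_4, alpha_5, alpha_7, alpha_8, alpha_9} form a chain of 5 nodes with a fork of two nodes at one end (D_7). A semisimple Lie algebra decomposes uniquely as the direct sum of simple ideals, one per connected component of its Dynkin diagram, so g ≅ A_3 ⊕ D_7 (dimension 15 + 91 = 106).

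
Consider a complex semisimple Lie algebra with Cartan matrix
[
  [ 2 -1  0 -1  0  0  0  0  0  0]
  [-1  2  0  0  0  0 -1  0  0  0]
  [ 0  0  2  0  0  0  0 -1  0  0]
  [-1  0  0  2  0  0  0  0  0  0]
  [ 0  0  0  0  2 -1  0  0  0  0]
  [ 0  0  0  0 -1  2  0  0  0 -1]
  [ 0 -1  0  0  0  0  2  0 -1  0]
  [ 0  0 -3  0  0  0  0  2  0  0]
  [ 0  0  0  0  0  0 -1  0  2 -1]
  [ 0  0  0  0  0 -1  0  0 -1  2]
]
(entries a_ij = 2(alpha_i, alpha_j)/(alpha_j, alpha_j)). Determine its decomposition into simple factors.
The diagram associated to this matrix has two connected components: the simple roots {alpha_1, alpha_2, alpha_4, alpha_5, alpha_6, alpha_7, alpha_9, alpha_10} form a chain of 8 nodes with single edges (A_8), and {alpha_3, alpha_8} form two nodes joined by a triple edge (G_2). A semisimple Lie algebra decomposes uniquely as the direct sum of simple ideals, one per connected component of its Dynkin diagram, so g ≅ A_8 ⊕ G_2 (dimension 80 + 14 = 94).

A8 ⊕ G2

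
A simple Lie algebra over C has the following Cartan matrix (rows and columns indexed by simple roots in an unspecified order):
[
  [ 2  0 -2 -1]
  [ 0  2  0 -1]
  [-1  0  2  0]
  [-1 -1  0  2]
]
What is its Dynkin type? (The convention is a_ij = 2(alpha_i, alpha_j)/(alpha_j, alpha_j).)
The matrix has rank 4 with 2's on the diagonal. Reading the off-diagonal entries as Dynkin edges (a single edge where a_ij = a_ji = -1; a double or triple edge where a_ij * a_ji = 2 or 3), the diagram is a chain of 4 nodes with a double edge at one end; the terminal node there is the unique short simple root (B_4). One simple-root ordering that puts it in standard form is (alpha_2, alpha_4, alpha_1, alpha_3). So the algebra is type B_4, i.e. so(9).

B_4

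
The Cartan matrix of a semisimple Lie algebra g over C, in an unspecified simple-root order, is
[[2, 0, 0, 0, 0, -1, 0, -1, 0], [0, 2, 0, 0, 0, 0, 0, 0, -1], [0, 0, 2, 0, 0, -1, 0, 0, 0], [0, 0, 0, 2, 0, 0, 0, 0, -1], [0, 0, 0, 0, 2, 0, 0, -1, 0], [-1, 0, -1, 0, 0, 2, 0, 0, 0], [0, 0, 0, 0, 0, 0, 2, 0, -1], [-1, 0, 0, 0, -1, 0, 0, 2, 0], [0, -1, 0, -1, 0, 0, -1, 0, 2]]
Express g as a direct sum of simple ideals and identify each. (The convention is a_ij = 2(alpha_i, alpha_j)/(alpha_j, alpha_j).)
A5 ⊕ D4

The diagram associated to this matrix has two connected components: the simple roots {alpha_1, alpha_3, alpha_5, alpha_6, alpha_8} form a chain of 5 nodes with single edges (A_5), and {alpha_2, alpha_4, alpha_7, alpha_9} form a chain of 2 nodes with a fork of two nodes at one end (D_4). A semisimple Lie algebra decomposes uniquely as the direct sum of simple ideals, one per connected component of its Dynkin diagram, so g ≅ A_5 ⊕ D_4 (dimension 35 + 28 = 63).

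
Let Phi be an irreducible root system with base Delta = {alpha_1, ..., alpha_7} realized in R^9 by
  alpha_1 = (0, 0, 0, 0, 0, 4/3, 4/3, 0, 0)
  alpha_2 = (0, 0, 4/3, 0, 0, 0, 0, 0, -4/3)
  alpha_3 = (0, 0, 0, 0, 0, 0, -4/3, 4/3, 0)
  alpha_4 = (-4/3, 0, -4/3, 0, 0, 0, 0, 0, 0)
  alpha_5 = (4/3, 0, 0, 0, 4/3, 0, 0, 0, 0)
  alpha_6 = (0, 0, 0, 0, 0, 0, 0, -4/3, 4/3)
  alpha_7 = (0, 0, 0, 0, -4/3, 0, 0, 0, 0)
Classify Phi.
Compute the Cartan integers a_ij = 2(alpha_i, alpha_j)/(alpha_j, alpha_j); the resulting 7x7 Cartan matrix is
[[2, 0, -1, 0, 0, 0, 0], [0, 2, 0, -1, 0, -1, 0], [-1, 0, 2, 0, 0, -1, 0], [0, -1, 0, 2, -1, 0, 0], [0, 0, 0, -1, 2, 0, -2], [0, -1, -1, 0, 0, 2, 0], [0, 0, 0, 0, -1, 0, 2]].
The roots have two lengths (squared-length ratio 2:1); the short ones are alpha_{7}. The associated Dynkin diagram is a chain of 7 nodes with a double edge at one end; the terminal node there is the unique short simple root (B_7), so the type is B_7 (the algebra so(15)).

type B_7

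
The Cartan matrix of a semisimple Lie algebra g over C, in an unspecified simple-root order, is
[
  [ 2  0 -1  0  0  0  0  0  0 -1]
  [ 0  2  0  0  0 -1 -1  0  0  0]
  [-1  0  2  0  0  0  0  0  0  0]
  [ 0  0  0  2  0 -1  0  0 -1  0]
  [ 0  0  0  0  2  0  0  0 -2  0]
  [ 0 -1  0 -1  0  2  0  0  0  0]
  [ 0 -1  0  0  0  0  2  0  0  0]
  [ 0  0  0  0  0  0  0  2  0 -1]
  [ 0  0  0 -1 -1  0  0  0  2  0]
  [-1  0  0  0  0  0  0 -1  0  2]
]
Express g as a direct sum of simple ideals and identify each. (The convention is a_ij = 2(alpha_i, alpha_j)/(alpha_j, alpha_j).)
type A_4 ⊕ type C_6

The diagram associated to this matrix has two connected components: the simple roots {alpha_1, alpha_3, alpha_8, alpha_10} form a chain of 4 nodes with single edges (A_4), and {alpha_2, alpha_4, alpha_5, alpha_6, alpha_7, alpha_9} form a chain of 6 nodes with a double edge at one end; the terminal node there is the unique long simple root (C_6). A semisimple Lie algebra decomposes uniquely as the direct sum of simple ideals, one per connected component of its Dynkin diagram, so g ≅ A_4 ⊕ C_6 (dimension 24 + 78 = 102).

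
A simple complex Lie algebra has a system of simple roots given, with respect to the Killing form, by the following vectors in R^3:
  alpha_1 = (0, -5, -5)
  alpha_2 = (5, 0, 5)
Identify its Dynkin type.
A2

Compute the Cartan integers a_ij = 2(alpha_i, alpha_j)/(alpha_j, alpha_j); the resulting 2x2 Cartan matrix is
[[2, -1], [-1, 2]].
All simple roots have the same length, so the diagram is simply laced. The associated Dynkin diagram is a chain of 2 nodes with single edges (A_2), so the type is A_2 (the algebra sl(3)).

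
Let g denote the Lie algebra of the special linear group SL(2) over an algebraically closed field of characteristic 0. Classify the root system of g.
This is sl(2), which has dimension 2^2 - 1 = 3 and rank 2 - 1 = 1 (a Cartan subalgebra is the diagonal traceless matrices). In the classification of classical Lie algebras, the special linear algebra sl(n+1) has type A_n; here n = 1, so the Dynkin diagram is a chain of 1 nodes with single edges (A_1). Hence the type is A_1.

A_1 (sl(2))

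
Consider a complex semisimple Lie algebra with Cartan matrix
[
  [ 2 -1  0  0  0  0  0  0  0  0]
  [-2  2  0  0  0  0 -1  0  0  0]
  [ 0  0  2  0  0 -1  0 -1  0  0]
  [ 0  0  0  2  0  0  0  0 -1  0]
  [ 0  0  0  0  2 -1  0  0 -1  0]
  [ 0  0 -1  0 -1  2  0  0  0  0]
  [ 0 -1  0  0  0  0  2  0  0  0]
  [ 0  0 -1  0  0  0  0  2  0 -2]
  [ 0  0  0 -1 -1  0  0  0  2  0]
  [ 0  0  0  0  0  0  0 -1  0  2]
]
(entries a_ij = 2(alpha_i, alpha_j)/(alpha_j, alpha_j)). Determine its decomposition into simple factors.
The diagram associated to this matrix has two connected components: the simple roots {alpha_1, alpha_2, alpha_7} form a chain of 3 nodes with a double edge at one end; the terminal node there is the unique short simple root (B_3), and {alpha_3, alpha_4, alpha_5, alpha_6, alpha_8, alpha_9, alpha_10} form a chain of 7 nodes with a double edge at one end; the terminal node there is the unique short simple root (B_7). A semisimple Lie algebra decomposes uniquely as the direct sum of simple ideals, one per connected component of its Dynkin diagram, so g ≅ B_3 ⊕ B_7 (dimension 21 + 105 = 126).

B_3 + B_7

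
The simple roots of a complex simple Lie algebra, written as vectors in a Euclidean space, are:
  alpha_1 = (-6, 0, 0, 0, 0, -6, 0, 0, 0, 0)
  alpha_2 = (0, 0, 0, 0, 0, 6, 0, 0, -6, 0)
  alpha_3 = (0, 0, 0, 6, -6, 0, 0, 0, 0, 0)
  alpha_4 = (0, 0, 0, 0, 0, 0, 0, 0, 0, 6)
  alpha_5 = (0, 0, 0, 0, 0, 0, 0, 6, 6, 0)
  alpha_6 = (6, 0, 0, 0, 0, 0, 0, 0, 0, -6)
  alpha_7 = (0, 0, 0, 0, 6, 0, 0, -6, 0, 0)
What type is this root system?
B_7

Compute the Cartan integers a_ij = 2(alpha_i, alpha_j)/(alpha_j, alpha_j); the resulting 7x7 Cartan matrix is
[[2, -1, 0, 0, 0, -1, 0], [-1, 2, 0, 0, -1, 0, 0], [0, 0, 2, 0, 0, 0, -1], [0, 0, 0, 2, 0, -1, 0], [0, -1, 0, 0, 2, 0, -1], [-1, 0, 0, -2, 0, 2, 0], [0, 0, -1, 0, -1, 0, 2]].
The roots have two lengths (squared-length ratio 2:1); the short ones are alpha_{4}. The associated Dynkin diagram is a chain of 7 nodes with a double edge at one end; the terminal node there is the unique short simple root (B_7), so the type is B_7 (the algebra so(15)).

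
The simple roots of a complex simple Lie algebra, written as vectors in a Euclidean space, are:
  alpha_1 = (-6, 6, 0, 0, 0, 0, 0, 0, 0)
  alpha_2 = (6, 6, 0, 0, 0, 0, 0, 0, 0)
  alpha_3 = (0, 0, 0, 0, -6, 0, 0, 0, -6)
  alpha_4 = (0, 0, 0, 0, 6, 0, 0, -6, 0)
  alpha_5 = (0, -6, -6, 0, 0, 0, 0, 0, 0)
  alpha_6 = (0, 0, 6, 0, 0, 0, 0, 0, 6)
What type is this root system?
Compute the Cartan integers a_ij = 2(alpha_i, alpha_j)/(alpha_j, alpha_j); the resulting 6x6 Cartan matrix is
[[2, 0, 0, 0, -1, 0], [0, 2, 0, 0, -1, 0], [0, 0, 2, -1, 0, -1], [0, 0, -1, 2, 0, 0], [-1, -1, 0, 0, 2, -1], [0, 0, -1, 0, -1, 2]].
All simple roots have the same length, so the diagram is simply laced. The associated Dynkin diagram is a chain of 4 nodes with a fork of two nodes at one end (D_6), so the type is D_6 (the algebra so(12)).

D_6 (so(12))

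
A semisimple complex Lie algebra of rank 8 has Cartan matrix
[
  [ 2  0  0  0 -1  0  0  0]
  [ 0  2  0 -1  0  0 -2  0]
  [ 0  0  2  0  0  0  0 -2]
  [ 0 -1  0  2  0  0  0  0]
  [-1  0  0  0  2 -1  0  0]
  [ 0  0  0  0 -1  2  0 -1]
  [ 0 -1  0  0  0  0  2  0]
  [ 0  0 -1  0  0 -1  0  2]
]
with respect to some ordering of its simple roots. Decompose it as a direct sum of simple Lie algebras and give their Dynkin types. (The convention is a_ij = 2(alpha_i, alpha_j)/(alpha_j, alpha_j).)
type B_3 ⊕ type C_5

The diagram associated to this matrix has two connected components: the simple roots {alpha_2, alpha_4, alpha_7} form a chain of 3 nodes with a double edge at one end; the terminal node there is the unique short simple root (B_3), and {alpha_1, alpha_3, alpha_5, alpha_6, alpha_8} form a chain of 5 nodes with a double edge at one end; the terminal node there is the unique long simple root (C_5). A semisimple Lie algebra decomposes uniquely as the direct sum of simple ideals, one per connected component of its Dynkin diagram, so g ≅ B_3 ⊕ C_5 (dimension 21 + 55 = 76).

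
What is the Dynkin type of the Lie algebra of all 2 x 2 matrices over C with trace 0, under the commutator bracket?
A_1 (sl(2))

This is sl(2), which has dimension 2^2 - 1 = 3 and rank 2 - 1 = 1 (a Cartan subalgebra is the diagonal traceless matrices). In the classification of classical Lie algebras, the special linear algebra sl(n+1) has type A_n; here n = 1, so the Dynkin diagram is a chain of 1 nodes with single edges (A_1). Hence the type is A_1.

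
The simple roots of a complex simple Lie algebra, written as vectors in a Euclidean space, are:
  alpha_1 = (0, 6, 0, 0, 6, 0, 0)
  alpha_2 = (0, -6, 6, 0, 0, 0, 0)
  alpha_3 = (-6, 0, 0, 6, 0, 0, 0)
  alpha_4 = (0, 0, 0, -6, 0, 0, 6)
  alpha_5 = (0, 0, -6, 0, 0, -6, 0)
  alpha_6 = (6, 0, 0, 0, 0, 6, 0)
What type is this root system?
type A_6

Compute the Cartan integers a_ij = 2(alpha_i, alpha_j)/(alpha_j, alpha_j); the resulting 6x6 Cartan matrix is
[[2, -1, 0, 0, 0, 0], [-1, 2, 0, 0, -1, 0], [0, 0, 2, -1, 0, -1], [0, 0, -1, 2, 0, 0], [0, -1, 0, 0, 2, -1], [0, 0, -1, 0, -1, 2]].
All simple roots have the same length, so the diagram is simply laced. The associated Dynkin diagram is a chain of 6 nodes with single edges (A_6), so the type is A_6 (the algebra sl(7)).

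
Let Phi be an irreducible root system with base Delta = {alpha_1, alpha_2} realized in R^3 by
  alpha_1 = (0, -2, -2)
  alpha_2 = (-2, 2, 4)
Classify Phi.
G_2

Compute the Cartan integers a_ij = 2(alpha_i, alpha_j)/(alpha_j, alpha_j); the resulting 2x2 Cartan matrix is
[[2, -1], [-3, 2]].
The roots have two lengths (squared-length ratio 3:1); the short ones are alpha_{1}. The associated Dynkin diagram is two nodes joined by a triple edge (G_2), so the type is G_2.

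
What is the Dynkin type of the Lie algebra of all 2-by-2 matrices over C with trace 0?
This is sl(2), which has dimension 2^2 - 1 = 3 and rank 2 - 1 = 1 (a Cartan subalgebra is the diagonal traceless matrices). In the classification of classical Lie algebras, the special linear algebra sl(n+1) has type A_n; here n = 1, so the Dynkin diagram is a chain of 1 nodes with single edges (A_1). Hence the type is A_1.

A_1 (sl(2))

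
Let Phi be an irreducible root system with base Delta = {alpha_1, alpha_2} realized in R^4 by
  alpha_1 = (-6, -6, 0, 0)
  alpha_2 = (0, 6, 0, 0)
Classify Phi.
B_2 (so(5))

Compute the Cartan integers a_ij = 2(alpha_i, alpha_j)/(alpha_j, alpha_j); the resulting 2x2 Cartan matrix is
[[2, -2], [-1, 2]].
The roots have two lengths (squared-length ratio 2:1); the short ones are alpha_{2}. The associated Dynkin diagram is a chain of 2 nodes with a double edge at one end; the terminal node there is the unique short simple root (B_2), so the type is B_2 (the algebra so(5)).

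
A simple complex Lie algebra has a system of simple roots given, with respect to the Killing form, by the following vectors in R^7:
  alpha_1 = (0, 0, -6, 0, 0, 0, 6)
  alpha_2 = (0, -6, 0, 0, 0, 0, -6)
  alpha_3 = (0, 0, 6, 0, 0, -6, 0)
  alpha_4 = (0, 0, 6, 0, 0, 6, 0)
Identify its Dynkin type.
D_4 (so(8))

Compute the Cartan integers a_ij = 2(alpha_i, alpha_j)/(alpha_j, alpha_j); the resulting 4x4 Cartan matrix is
[[2, -1, -1, -1], [-1, 2, 0, 0], [-1, 0, 2, 0], [-1, 0, 0, 2]].
All simple roots have the same length, so the diagram is simply laced. The associated Dynkin diagram is a chain of 2 nodes with a fork of two nodes at one end (D_4), so the type is D_4 (the algebra so(8)).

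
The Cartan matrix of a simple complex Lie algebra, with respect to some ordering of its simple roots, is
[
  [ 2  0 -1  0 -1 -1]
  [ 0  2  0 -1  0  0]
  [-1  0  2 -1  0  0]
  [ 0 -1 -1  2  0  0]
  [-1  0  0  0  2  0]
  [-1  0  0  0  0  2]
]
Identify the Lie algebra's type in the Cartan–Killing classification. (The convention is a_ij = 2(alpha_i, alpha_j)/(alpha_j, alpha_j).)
The matrix has rank 6 with 2's on the diagonal. Reading the off-diagonal entries as Dynkin edges (a single edge where a_ij = a_ji = -1; a double or triple edge where a_ij * a_ji = 2 or 3), the diagram is a chain of 4 nodes with a fork of two nodes at one end (D_6). One simple-root ordering that puts it in standard form is (alpha_2, alpha_4, alpha_3, alpha_1, alpha_6, alpha_5). So the algebra is type D_6, i.e. so(12).

D_6 (so(12))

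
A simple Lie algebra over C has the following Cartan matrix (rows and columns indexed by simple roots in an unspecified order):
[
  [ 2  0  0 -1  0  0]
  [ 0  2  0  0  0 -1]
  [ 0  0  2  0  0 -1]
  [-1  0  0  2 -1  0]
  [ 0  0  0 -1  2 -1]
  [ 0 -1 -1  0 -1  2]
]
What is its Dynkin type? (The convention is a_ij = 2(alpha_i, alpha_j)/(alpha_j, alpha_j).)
D_6 (so(12))

The matrix has rank 6 with 2's on the diagonal. Reading the off-diagonal entries as Dynkin edges (a single edge where a_ij = a_ji = -1; a double or triple edge where a_ij * a_ji = 2 or 3), the diagram is a chain of 4 nodes with a fork of two nodes at one end (D_6). One simple-root ordering that puts it in standard form is (alpha_1, alpha_4, alpha_5, alpha_6, alpha_2, alpha_3). So the algebra is type D_6, i.e. so(12).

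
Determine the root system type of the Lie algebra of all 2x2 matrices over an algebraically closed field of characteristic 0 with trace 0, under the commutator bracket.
A1

This is sl(2), which has dimension 2^2 - 1 = 3 and rank 2 - 1 = 1 (a Cartan subalgebra is the diagonal traceless matrices). In the classification of classical Lie algebras, the special linear algebra sl(n+1) has type A_n; here n = 1, so the Dynkin diagram is a chain of 1 nodes with single edges (A_1). Hence the type is A_1.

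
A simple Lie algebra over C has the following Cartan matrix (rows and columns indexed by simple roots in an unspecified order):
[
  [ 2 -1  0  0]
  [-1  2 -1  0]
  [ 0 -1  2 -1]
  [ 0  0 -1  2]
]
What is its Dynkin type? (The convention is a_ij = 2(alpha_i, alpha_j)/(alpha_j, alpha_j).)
A_4

The matrix has rank 4 with 2's on the diagonal. Reading the off-diagonal entries as Dynkin edges (a single edge where a_ij = a_ji = -1; a double or triple edge where a_ij * a_ji = 2 or 3), the diagram is a chain of 4 nodes with single edges (A_4). One simple-root ordering that puts it in standard form is (alpha_4, alpha_3, alpha_2, alpha_1). So the algebra is type A_4, i.e. sl(5).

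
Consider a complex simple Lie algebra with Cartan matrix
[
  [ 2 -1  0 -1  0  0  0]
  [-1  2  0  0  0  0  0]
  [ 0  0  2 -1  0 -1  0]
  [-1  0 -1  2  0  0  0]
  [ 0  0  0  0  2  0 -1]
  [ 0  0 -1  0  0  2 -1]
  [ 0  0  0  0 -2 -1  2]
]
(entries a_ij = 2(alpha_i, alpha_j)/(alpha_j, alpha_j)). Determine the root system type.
The matrix has rank 7 with 2's on the diagonal. Reading the off-diagonal entries as Dynkin edges (a single edge where a_ij = a_ji = -1; a double or triple edge where a_ij * a_ji = 2 or 3), the diagram is a chain of 7 nodes with a double edge at one end; the terminal node there is the unique short simple root (B_7). One simple-root ordering that puts it in standard form is (alpha_2, alpha_1, alpha_4, alpha_3, alpha_6, alpha_7, alpha_5). So the algebra is type B_7, i.e. so(15).

B7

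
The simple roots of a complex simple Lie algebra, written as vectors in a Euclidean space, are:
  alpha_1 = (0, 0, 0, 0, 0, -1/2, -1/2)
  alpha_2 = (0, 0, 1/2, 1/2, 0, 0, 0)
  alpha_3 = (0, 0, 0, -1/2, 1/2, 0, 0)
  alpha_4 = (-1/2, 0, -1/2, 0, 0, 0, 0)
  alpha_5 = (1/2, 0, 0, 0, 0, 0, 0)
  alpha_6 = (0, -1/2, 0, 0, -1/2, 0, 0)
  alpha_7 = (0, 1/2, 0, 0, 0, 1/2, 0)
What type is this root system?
B7

Compute the Cartan integers a_ij = 2(alpha_i, alpha_j)/(alpha_j, alpha_j); the resulting 7x7 Cartan matrix is
[[2, 0, 0, 0, 0, 0, -1], [0, 2, -1, -1, 0, 0, 0], [0, -1, 2, 0, 0, -1, 0], [0, -1, 0, 2, -2, 0, 0], [0, 0, 0, -1, 2, 0, 0], [0, 0, -1, 0, 0, 2, -1], [-1, 0, 0, 0, 0, -1, 2]].
The roots have two lengths (squared-length ratio 2:1); the short ones are alpha_{5}. The associated Dynkin diagram is a chain of 7 nodes with a double edge at one end; the terminal node there is the unique short simple root (B_7), so the type is B_7 (the algebra so(15)).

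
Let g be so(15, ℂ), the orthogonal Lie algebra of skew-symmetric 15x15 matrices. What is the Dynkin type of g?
B_7 (so(15))

This is so(15) with 15 odd, which has dimension 15(15-1)/2 = 105 and rank (15-1)/2 = 7. In the classification of classical Lie algebras, the orthogonal algebra so(2n+1) in an odd number of variables has type B_n; here n = 7, so the Dynkin diagram is a chain of 7 nodes with a double edge at one end; the terminal node there is the unique short simple root (B_7). Hence the type is B_7.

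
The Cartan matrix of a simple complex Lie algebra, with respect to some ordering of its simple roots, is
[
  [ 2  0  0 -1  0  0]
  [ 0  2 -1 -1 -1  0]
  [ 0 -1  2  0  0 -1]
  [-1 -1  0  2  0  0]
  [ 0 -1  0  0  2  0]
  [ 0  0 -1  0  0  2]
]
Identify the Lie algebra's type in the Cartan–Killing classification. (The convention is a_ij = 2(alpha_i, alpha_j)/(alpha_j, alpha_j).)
E_6

The matrix has rank 6 with 2's on the diagonal. Reading the off-diagonal entries as Dynkin edges (a single edge where a_ij = a_ji = -1; a double or triple edge where a_ij * a_ji = 2 or 3), the diagram is a chain of 5 nodes with one extra node attached to the third node from one end (E_6). One simple-root ordering that puts it in standard form is (alpha_6, alpha_5, alpha_3, alpha_2, alpha_4, alpha_1). So the algebra is type E_6.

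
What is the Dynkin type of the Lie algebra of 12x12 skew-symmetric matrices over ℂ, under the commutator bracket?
D6

This is so(12) with 12 even, which has dimension 12(12-1)/2 = 66 and rank 12/2 = 6. In the classification of classical Lie algebras, the orthogonal algebra so(2n) in an even number of variables has type D_n; here n = 6, so the Dynkin diagram is a chain of 4 nodes with a fork of two nodes at one end (D_6). Hence the type is D_6.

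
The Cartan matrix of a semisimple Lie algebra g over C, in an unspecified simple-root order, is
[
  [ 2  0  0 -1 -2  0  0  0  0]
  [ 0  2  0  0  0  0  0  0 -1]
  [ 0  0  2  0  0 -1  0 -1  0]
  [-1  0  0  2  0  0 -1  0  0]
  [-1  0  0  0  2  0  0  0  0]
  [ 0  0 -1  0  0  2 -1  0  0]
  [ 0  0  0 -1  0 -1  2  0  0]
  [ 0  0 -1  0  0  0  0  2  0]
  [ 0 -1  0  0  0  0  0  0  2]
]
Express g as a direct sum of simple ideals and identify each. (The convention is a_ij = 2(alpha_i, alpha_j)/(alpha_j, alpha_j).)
A_2 ⊕ B_7

The diagram associated to this matrix has two connected components: the simple roots {alpha_2, alpha_9} form a chain of 2 nodes with single edges (A_2), and {alpha_1, alpha_3, alpha_4, alpha_5, alpha_6, alpha_7, alpha_8} form a chain of 7 nodes with a double edge at one end; the terminal node there is the unique short simple root (B_7). A semisimple Lie algebra decomposes uniquely as the direct sum of simple ideals, one per connected component of its Dynkin diagram, so g ≅ A_2 ⊕ B_7 (dimension 8 + 105 = 113).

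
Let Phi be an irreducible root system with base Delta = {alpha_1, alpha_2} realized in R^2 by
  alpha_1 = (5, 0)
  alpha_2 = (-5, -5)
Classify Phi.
Compute the Cartan integers a_ij = 2(alpha_i, alpha_j)/(alpha_j, alpha_j); the resulting 2x2 Cartan matrix is
[[2, -1], [-2, 2]].
The roots have two lengths (squared-length ratio 2:1); the short ones are alpha_{1}. The associated Dynkin diagram is a chain of 2 nodes with a double edge at one end; the terminal node there is the unique short simple root (B_2), so the type is B_2 (the algebra so(5)).

type B_2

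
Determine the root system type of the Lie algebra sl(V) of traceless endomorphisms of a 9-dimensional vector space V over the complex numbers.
This is sl(9), which has dimension 9^2 - 1 = 80 and rank 9 - 1 = 8 (a Cartan subalgebra is the diagonal traceless matrices). In the classification of classical Lie algebras, the special linear algebra sl(n+1) has type A_n; here n = 8, so the Dynkin diagram is a chain of 8 nodes with single edges (A_8). Hence the type is A_8.

type A_8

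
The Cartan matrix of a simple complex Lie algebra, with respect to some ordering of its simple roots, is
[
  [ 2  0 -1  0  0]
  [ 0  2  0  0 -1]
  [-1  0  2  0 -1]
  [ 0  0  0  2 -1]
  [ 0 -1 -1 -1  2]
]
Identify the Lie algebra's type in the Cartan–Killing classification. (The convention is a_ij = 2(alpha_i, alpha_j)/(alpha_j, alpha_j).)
The matrix has rank 5 with 2's on the diagonal. Reading the off-diagonal entries as Dynkin edges (a single edge where a_ij = a_ji = -1; a double or triple edge where a_ij * a_ji = 2 or 3), the diagram is a chain of 3 nodes with a fork of two nodes at one end (D_5). One simple-root ordering that puts it in standard form is (alpha_1, alpha_3, alpha_5, alpha_4, alpha_2). So the algebra is type D_5, i.e. so(10).

type D_5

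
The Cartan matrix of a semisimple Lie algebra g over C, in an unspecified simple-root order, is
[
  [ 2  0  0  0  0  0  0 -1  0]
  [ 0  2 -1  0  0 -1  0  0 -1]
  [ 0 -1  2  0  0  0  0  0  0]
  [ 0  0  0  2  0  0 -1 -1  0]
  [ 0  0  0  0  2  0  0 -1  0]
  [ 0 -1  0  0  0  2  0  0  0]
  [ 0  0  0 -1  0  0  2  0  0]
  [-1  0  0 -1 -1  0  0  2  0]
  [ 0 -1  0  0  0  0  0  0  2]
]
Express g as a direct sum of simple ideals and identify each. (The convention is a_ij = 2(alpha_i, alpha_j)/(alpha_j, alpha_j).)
D4 ⊕ D5

The diagram associated to this matrix has two connected components: the simple roots {alpha_2, alpha_3, alpha_6, alpha_9} form a chain of 2 nodes with a fork of two nodes at one end (D_4), and {alpha_1, alpha_4, alpha_5, alpha_7, alpha_8} form a chain of 3 nodes with a fork of two nodes at one end (D_5). A semisimple Lie algebra decomposes uniquely as the direct sum of simple ideals, one per connected component of its Dynkin diagram, so g ≅ D_4 ⊕ D_5 (dimension 28 + 45 = 73).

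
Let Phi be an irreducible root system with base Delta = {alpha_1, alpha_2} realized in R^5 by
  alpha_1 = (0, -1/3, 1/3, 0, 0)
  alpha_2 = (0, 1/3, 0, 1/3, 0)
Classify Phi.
A_2 (sl(3))

Compute the Cartan integers a_ij = 2(alpha_i, alpha_j)/(alpha_j, alpha_j); the resulting 2x2 Cartan matrix is
[[2, -1], [-1, 2]].
All simple roots have the same length, so the diagram is simply laced. The associated Dynkin diagram is a chain of 2 nodes with single edges (A_2), so the type is A_2 (the algebra sl(3)).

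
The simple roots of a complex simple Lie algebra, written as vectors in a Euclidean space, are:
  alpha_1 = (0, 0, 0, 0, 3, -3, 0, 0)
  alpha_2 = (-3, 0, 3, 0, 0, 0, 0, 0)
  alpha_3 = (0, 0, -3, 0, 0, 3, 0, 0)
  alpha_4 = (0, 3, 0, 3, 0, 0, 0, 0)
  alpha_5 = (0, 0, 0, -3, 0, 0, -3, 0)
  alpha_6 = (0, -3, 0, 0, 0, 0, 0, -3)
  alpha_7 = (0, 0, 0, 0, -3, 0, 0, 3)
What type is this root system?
Compute the Cartan integers a_ij = 2(alpha_i, alpha_j)/(alpha_j, alpha_j); the resulting 7x7 Cartan matrix is
[[2, 0, -1, 0, 0, 0, -1], [0, 2, -1, 0, 0, 0, 0], [-1, -1, 2, 0, 0, 0, 0], [0, 0, 0, 2, -1, -1, 0], [0, 0, 0, -1, 2, 0, 0], [0, 0, 0, -1, 0, 2, -1], [-1, 0, 0, 0, 0, -1, 2]].
All simple roots have the same length, so the diagram is simply laced. The associated Dynkin diagram is a chain of 7 nodes with single edges (A_7), so the type is A_7 (the algebra sl(8)).

A7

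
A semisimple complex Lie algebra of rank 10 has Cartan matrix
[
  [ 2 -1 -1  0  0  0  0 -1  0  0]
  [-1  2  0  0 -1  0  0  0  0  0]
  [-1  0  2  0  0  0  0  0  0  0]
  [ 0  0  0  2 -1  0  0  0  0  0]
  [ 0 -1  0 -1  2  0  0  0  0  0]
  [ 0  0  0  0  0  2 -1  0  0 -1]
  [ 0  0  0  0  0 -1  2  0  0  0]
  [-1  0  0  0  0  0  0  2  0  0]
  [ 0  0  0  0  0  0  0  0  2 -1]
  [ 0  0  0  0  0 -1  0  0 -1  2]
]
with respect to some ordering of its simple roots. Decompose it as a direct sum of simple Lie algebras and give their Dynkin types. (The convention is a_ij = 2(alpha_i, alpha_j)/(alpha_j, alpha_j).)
The diagram associated to this matrix has two connected components: the simple roots {alpha_6, alpha_7, alpha_9, alpha_10} form a chain of 4 nodes with single edges (A_4), and {alpha_1, alpha_2, alpha_3, alpha_4, alpha_5, alpha_8} form a chain of 4 nodes with a fork of two nodes at one end (D_6). A semisimple Lie algebra decomposes uniquely as the direct sum of simple ideals, one per connected component of its Dynkin diagram, so g ≅ A_4 ⊕ D_6 (dimension 24 + 66 = 90).

type A_4 ⊕ type D_6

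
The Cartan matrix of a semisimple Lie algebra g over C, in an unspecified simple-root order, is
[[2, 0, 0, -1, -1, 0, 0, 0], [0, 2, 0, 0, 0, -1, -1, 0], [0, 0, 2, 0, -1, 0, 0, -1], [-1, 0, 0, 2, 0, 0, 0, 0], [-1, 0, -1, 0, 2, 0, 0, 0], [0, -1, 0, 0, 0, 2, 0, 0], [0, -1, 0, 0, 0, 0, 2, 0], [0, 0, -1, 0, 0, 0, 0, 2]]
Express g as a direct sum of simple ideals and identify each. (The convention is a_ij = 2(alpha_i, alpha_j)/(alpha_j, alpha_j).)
The diagram associated to this matrix has two connected components: the simple roots {alpha_2, alpha_6, alpha_7} form a chain of 3 nodes with single edges (A_3), and {alpha_1, alpha_3, alpha_4, alpha_5, alpha_8} form a chain of 5 nodes with single edges (A_5). A semisimple Lie algebra decomposes uniquely as the direct sum of simple ideals, one per connected component of its Dynkin diagram, so g ≅ A_3 ⊕ A_5 (dimension 15 + 35 = 50).

A_3 + A_5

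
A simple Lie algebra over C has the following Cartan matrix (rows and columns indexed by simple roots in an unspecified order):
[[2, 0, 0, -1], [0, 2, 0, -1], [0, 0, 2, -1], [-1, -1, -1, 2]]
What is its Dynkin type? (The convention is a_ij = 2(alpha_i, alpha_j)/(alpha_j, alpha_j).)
The matrix has rank 4 with 2's on the diagonal. Reading the off-diagonal entries as Dynkin edges (a single edge where a_ij = a_ji = -1; a double or triple edge where a_ij * a_ji = 2 or 3), the diagram is a chain of 2 nodes with a fork of two nodes at one end (D_4). One simple-root ordering that puts it in standard form is (alpha_1, alpha_4, alpha_3, alpha_2). So the algebra is type D_4, i.e. so(8).

D4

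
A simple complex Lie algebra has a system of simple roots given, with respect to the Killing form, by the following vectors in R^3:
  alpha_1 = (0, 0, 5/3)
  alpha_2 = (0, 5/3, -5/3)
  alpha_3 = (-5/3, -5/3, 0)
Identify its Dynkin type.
B3

Compute the Cartan integers a_ij = 2(alpha_i, alpha_j)/(alpha_j, alpha_j); the resulting 3x3 Cartan matrix is
[[2, -1, 0], [-2, 2, -1], [0, -1, 2]].
The roots have two lengths (squared-length ratio 2:1); the short ones are alpha_{1}. The associated Dynkin diagram is a chain of 3 nodes with a double edge at one end; the terminal node there is the unique short simple root (B_3), so the type is B_3 (the algebra so(7)).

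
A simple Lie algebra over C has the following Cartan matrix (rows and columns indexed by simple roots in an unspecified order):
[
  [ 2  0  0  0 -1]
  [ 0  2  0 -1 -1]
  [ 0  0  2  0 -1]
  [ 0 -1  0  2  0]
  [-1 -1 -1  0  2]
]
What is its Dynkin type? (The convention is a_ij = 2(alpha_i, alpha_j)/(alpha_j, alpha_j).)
D_5

The matrix has rank 5 with 2's on the diagonal. Reading the off-diagonal entries as Dynkin edges (a single edge where a_ij = a_ji = -1; a double or triple edge where a_ij * a_ji = 2 or 3), the diagram is a chain of 3 nodes with a fork of two nodes at one end (D_5). One simple-root ordering that puts it in standard form is (alpha_4, alpha_2, alpha_5, alpha_1, alpha_3). So the algebra is type D_5, i.e. so(10).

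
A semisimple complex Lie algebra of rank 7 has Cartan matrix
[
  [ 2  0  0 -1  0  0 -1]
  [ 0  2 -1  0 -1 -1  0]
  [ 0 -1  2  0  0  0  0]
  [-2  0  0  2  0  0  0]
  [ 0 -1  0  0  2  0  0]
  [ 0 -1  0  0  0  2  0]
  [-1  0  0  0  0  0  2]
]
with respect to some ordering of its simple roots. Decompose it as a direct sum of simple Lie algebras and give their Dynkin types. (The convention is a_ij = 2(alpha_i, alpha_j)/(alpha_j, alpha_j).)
The diagram associated to this matrix has two connected components: the simple roots {alpha_1, alpha_4, alpha_7} form a chain of 3 nodes with a double edge at one end; the terminal node there is the unique long simple root (C_3), and {alpha_2, alpha_3, alpha_5, alpha_6} form a chain of 2 nodes with a fork of two nodes at one end (D_4). A semisimple Lie algebra decomposes uniquely as the direct sum of simple ideals, one per connected component of its Dynkin diagram, so g ≅ C_3 ⊕ D_4 (dimension 21 + 28 = 49).

C_3 (sp(6)) + D_4 (so(8))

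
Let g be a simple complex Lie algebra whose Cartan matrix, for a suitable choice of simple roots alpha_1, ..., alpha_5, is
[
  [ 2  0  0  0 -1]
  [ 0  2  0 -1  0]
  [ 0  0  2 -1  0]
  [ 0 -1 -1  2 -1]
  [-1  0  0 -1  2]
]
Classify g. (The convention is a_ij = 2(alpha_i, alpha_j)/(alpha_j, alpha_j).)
The matrix has rank 5 with 2's on the diagonal. Reading the off-diagonal entries as Dynkin edges (a single edge where a_ij = a_ji = -1; a double or triple edge where a_ij * a_ji = 2 or 3), the diagram is a chain of 3 nodes with a fork of two nodes at one end (D_5). One simple-root ordering that puts it in standard form is (alpha_1, alpha_5, alpha_4, alpha_3, alpha_2). So the algebra is type D_5, i.e. so(10).

D_5 (so(10))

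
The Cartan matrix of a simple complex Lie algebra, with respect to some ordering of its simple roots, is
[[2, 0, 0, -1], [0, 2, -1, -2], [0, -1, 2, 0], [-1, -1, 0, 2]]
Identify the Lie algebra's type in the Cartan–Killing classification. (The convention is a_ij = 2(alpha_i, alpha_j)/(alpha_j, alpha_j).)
F_4

The matrix has rank 4 with 2's on the diagonal. Reading the off-diagonal entries as Dynkin edges (a single edge where a_ij = a_ji = -1; a double or triple edge where a_ij * a_ji = 2 or 3), the diagram is a chain of 4 nodes with a double edge between the middle two (F_4). One simple-root ordering that puts it in standard form is (alpha_3, alpha_2, alpha_4, alpha_1). So the algebra is type F_4.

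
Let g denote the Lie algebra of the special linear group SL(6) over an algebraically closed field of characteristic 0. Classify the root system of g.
This is sl(6), which has dimension 6^2 - 1 = 35 and rank 6 - 1 = 5 (a Cartan subalgebra is the diagonal traceless matrices). In the classification of classical Lie algebras, the special linear algebra sl(n+1) has type A_n; here n = 5, so the Dynkin diagram is a chain of 5 nodes with single edges (A_5). Hence the type is A_5.

A_5 (sl(6))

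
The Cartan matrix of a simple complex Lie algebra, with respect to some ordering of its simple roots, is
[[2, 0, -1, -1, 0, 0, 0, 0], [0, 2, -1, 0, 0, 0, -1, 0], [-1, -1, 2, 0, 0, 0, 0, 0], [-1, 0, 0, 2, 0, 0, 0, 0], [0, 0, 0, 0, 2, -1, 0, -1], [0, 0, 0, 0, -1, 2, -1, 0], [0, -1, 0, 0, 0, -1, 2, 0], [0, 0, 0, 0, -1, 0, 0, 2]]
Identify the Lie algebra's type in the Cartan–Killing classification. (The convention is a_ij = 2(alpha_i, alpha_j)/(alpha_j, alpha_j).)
A_8 (sl(9))

The matrix has rank 8 with 2's on the diagonal. Reading the off-diagonal entries as Dynkin edges (a single edge where a_ij = a_ji = -1; a double or triple edge where a_ij * a_ji = 2 or 3), the diagram is a chain of 8 nodes with single edges (A_8). One simple-root ordering that puts it in standard form is (alpha_4, alpha_1, alpha_3, alpha_2, alpha_7, alpha_6, alpha_5, alpha_8). So the algebra is type A_8, i.e. sl(9).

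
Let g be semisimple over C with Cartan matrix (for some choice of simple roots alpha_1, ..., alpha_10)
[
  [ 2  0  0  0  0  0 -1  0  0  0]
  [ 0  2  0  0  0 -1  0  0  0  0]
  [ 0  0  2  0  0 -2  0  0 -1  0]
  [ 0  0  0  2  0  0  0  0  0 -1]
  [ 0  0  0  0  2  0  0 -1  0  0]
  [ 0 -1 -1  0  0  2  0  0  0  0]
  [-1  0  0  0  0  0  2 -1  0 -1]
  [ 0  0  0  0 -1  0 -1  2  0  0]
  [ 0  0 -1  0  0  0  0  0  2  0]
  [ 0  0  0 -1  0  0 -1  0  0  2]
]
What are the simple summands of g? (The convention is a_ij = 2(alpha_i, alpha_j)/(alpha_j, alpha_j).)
The diagram associated to this matrix has two connected components: the simple roots {alpha_1, alpha_4, alpha_5, alpha_7, alpha_8, alpha_10} form a chain of 5 nodes with one extra node attached to the third node from one end (E_6), and {alpha_2, alpha_3, alpha_6, alpha_9} form a chain of 4 nodes with a double edge between the middle two (F_4). A semisimple Lie algebra decomposes uniquely as the direct sum of simple ideals, one per connected component of its Dynkin diagram, so g ≅ E_6 ⊕ F_4 (dimension 78 + 52 = 130).

E_6 ⊕ F_4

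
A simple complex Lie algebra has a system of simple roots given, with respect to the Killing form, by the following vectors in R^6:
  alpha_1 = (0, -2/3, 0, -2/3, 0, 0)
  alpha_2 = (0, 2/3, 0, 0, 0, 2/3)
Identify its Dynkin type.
type A_2

Compute the Cartan integers a_ij = 2(alpha_i, alpha_j)/(alpha_j, alpha_j); the resulting 2x2 Cartan matrix is
[[2, -1], [-1, 2]].
All simple roots have the same length, so the diagram is simply laced. The associated Dynkin diagram is a chain of 2 nodes with single edges (A_2), so the type is A_2 (the algebra sl(3)).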